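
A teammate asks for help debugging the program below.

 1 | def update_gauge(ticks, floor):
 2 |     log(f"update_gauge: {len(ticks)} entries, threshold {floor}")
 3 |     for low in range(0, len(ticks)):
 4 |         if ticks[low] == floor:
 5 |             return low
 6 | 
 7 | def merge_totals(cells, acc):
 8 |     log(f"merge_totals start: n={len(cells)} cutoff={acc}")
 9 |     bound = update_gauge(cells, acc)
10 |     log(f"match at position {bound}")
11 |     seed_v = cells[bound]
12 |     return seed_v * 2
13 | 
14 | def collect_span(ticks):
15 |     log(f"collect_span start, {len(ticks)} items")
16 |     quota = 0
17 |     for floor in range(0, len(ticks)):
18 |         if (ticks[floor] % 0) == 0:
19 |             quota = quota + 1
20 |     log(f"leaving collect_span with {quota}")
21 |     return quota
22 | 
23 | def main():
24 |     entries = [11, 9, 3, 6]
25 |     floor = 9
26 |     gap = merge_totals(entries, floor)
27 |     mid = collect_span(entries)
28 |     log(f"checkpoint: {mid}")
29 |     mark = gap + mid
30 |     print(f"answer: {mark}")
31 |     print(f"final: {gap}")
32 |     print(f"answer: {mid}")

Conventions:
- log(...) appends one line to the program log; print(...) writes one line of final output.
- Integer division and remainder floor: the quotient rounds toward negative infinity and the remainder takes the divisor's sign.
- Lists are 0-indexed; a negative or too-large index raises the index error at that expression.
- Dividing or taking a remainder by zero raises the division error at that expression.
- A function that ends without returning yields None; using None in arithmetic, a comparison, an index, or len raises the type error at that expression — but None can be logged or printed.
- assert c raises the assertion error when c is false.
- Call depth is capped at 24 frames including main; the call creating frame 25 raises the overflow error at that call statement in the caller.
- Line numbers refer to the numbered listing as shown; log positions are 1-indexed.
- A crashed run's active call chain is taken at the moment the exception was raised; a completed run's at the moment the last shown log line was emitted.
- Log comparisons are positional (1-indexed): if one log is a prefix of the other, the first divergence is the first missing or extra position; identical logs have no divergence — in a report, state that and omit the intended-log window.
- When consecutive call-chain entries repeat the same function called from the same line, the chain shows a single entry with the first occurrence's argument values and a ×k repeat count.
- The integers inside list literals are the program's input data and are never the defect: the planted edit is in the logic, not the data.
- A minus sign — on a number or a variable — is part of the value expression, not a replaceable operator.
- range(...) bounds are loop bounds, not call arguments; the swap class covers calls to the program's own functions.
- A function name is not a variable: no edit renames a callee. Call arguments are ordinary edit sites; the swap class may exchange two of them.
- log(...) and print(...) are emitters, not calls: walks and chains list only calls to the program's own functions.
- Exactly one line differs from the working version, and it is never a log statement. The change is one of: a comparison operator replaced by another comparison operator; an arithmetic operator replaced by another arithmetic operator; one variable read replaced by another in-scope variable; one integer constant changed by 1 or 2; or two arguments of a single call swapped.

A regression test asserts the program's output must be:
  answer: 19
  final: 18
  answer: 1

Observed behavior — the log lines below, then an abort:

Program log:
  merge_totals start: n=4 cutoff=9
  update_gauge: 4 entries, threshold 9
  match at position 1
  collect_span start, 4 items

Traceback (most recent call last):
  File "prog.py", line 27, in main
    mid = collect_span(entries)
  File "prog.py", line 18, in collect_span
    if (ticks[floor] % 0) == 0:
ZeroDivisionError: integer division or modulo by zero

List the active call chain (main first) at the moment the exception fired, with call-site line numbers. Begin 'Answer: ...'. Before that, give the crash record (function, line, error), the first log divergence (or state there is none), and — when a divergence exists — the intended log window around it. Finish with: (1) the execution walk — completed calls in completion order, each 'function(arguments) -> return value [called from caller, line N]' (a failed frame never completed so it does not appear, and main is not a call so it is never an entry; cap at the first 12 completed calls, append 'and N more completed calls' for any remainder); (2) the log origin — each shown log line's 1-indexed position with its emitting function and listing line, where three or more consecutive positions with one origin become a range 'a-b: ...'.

Answer: main -> collect_span (called at line 27).
The tell: The log ends early — 4 lines, where the working version next logs 'leaving collect_span with 1'.
Crash: collect_span, line 18, ZeroDivisionError.
First divergence: position 5 — after 4 matching lines the faulty run goes silent; intended next line 'leaving collect_span with 1'.
Intended log window:
  3: match at position 1
  4: collect_span start, 4 items
  5: leaving collect_span with 1
  6: checkpoint: 1
Execution walk:
  update_gauge([11, 9, 3, 6], 9) -> 1  [called from merge_totals, line 9]
  merge_totals([11, 9, 3, 6], 9) -> 18  [called from main, line 26]
Log origins:
  1: from merge_totals, line 8
  2: from update_gauge, line 2
  3: from merge_totals, line 10
  4: from collect_span, line 15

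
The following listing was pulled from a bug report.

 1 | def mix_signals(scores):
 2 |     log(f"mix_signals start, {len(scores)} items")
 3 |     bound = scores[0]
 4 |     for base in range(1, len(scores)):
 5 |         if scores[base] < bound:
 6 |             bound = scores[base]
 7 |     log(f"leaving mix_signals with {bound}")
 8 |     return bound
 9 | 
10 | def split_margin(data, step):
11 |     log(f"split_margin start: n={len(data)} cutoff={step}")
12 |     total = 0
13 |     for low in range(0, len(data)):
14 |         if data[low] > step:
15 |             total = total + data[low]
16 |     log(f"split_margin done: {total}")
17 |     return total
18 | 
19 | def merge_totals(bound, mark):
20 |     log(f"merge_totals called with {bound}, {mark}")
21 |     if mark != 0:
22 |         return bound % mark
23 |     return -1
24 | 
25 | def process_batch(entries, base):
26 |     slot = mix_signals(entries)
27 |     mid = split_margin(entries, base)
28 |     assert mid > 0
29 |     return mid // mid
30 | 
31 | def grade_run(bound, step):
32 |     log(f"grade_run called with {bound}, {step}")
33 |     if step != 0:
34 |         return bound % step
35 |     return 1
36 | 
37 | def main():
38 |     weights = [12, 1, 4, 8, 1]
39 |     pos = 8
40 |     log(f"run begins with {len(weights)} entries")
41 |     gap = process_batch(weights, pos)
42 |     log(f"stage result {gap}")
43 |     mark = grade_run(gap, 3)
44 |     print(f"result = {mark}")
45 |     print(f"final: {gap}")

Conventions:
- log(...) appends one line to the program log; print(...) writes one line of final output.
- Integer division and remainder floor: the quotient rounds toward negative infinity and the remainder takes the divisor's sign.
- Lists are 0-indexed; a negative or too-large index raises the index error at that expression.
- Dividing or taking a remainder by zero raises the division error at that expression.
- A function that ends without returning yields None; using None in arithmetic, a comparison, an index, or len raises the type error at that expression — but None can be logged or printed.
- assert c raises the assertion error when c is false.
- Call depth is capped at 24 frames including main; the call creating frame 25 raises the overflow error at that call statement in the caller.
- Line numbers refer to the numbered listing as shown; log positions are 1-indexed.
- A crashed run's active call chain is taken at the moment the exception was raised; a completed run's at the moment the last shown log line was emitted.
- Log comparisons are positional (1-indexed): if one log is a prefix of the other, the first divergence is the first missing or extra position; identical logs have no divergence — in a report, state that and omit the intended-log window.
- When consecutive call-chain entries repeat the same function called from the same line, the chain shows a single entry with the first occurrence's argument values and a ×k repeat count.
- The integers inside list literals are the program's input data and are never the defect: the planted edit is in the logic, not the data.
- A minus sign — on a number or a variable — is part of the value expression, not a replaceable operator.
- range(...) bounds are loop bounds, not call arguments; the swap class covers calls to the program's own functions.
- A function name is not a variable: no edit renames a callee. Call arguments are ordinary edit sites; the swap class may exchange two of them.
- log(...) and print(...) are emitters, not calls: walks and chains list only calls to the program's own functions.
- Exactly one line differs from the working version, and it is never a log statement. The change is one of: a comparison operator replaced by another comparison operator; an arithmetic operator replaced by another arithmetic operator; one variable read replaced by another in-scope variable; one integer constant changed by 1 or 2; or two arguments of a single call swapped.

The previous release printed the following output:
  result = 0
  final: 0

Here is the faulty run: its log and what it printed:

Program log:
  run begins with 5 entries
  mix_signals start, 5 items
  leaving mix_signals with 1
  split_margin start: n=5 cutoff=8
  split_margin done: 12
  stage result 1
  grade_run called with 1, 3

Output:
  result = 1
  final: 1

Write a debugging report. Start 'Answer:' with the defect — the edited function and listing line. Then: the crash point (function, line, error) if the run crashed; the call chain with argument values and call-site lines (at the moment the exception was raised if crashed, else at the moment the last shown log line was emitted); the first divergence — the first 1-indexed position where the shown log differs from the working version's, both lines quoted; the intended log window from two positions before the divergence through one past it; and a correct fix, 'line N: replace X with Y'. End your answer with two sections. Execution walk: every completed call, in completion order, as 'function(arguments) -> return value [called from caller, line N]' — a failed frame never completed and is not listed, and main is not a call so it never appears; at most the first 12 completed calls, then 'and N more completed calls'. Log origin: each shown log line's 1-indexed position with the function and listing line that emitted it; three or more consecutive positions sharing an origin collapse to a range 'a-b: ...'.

Answer: the defect is in process_batch at line 29.
Key fact: At log position 6 the runs split — shown 'stage result 1', but the working version logs 'stage result 0'.
Call chain: main -> grade_run(1, 3) (called at line 43).
First divergence: at position 6 the run shows 'stage result 1' where the working version logs 'stage result 0'.
Intended log window:
  4: split_margin start: n=5 cutoff=8
  5: split_margin done: 12
  6: stage result 0
  7: grade_run called with 0, 3
Execution walk:
  mix_signals([12, 1, 4, 8, 1]) -> 1  [called from process_batch, line 26]
  split_margin([12, 1, 4, 8, 1], 8) -> 12  [called from process_batch, line 27]
  process_batch([12, 1, 4, 8, 1], 8) -> 1  [called from main, line 41]
  grade_run(1, 3) -> 1  [called from main, line 43]
Log origin:
  1: from main, line 40
  2: from mix_signals, line 2
  3: from mix_signals, line 7
  4: from split_margin, line 11
  5: from split_margin, line 16
  6: from main, line 42
  7: from grade_run, line 32
A correct fix: line 29: replace `mid // mid` with `slot // mid`.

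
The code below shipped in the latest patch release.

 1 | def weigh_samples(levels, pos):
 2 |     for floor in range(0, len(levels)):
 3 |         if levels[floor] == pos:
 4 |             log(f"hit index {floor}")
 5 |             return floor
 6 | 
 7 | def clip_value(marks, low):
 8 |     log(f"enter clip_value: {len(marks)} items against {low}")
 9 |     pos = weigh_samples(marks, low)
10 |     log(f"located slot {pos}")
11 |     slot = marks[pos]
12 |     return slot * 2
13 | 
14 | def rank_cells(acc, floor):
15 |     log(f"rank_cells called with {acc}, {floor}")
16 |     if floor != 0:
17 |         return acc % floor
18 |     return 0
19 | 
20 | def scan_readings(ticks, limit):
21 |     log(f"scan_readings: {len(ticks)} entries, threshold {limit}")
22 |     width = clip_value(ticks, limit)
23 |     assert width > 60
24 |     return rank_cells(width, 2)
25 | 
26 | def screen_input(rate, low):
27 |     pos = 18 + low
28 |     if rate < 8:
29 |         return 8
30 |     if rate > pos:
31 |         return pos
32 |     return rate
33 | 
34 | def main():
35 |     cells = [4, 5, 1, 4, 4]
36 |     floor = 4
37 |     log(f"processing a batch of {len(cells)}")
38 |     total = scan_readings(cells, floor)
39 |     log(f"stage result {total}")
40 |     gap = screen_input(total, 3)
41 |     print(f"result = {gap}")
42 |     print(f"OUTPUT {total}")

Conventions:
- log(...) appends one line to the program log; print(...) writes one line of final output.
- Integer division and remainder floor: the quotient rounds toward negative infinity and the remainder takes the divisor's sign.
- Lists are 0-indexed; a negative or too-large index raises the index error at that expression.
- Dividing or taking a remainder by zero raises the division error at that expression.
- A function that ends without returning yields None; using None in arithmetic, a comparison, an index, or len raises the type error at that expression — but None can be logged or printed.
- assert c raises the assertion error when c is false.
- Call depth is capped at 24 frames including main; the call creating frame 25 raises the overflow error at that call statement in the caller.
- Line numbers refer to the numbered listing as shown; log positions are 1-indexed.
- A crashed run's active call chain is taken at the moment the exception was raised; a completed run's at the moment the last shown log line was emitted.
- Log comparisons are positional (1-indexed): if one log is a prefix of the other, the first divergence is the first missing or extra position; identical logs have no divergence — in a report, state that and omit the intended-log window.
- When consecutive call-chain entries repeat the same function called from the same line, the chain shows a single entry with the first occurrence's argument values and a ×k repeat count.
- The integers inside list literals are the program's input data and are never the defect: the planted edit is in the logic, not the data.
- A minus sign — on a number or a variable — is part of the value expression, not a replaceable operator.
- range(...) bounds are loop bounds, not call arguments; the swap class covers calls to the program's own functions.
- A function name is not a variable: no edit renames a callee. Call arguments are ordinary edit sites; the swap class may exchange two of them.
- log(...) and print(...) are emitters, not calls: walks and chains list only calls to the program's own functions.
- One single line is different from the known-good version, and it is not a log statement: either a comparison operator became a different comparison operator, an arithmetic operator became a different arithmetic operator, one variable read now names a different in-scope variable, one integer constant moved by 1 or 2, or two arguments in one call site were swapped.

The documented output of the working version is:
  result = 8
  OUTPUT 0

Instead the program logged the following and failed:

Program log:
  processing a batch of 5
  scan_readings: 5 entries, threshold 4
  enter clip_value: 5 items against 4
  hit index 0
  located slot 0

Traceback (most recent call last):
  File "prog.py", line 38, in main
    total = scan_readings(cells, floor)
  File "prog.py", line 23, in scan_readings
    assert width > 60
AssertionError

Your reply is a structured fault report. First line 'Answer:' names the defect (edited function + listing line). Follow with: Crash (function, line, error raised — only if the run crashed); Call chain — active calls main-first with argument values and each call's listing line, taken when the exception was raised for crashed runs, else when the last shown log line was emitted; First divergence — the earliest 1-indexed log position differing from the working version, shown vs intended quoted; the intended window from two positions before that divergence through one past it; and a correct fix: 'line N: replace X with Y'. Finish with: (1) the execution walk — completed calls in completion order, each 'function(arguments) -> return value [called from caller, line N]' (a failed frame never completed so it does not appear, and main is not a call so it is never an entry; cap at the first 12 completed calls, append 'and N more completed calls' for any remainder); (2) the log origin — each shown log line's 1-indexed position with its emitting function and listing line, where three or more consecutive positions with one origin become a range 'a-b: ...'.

Answer: the defect is in scan_readings at line 23.
Key observation: The shown log is a 5-line prefix of the intended one, whose next entry is 'rank_cells called with 8, 2'.
Crash: scan_readings, line 23, AssertionError.
Call chain: main -> scan_readings([4, 5, 1, 4, 4], 4) (called at line 38).
First divergence: position 6; the shown log stops at 5 lines while the working version next logs 'rank_cells called with 8, 2'.
Intended log window:
  4: hit index 0
  5: located slot 0
  6: rank_cells called with 8, 2
  7: stage result 0
Execution walk:
  weigh_samples([4, 5, 1, 4, 4], 4) -> 0  [called from clip_value, line 9]
  clip_value([4, 5, 1, 4, 4], 4) -> 8  [called from scan_readings, line 22]
Log origin:
  1: emitted by main (line 37)
  2: emitted by scan_readings (line 21)
  3: emitted by clip_value (line 8)
  4: emitted by weigh_samples (line 4)
  5: emitted by clip_value (line 10)
A correct fix: line 23: replace `>` with `<=`.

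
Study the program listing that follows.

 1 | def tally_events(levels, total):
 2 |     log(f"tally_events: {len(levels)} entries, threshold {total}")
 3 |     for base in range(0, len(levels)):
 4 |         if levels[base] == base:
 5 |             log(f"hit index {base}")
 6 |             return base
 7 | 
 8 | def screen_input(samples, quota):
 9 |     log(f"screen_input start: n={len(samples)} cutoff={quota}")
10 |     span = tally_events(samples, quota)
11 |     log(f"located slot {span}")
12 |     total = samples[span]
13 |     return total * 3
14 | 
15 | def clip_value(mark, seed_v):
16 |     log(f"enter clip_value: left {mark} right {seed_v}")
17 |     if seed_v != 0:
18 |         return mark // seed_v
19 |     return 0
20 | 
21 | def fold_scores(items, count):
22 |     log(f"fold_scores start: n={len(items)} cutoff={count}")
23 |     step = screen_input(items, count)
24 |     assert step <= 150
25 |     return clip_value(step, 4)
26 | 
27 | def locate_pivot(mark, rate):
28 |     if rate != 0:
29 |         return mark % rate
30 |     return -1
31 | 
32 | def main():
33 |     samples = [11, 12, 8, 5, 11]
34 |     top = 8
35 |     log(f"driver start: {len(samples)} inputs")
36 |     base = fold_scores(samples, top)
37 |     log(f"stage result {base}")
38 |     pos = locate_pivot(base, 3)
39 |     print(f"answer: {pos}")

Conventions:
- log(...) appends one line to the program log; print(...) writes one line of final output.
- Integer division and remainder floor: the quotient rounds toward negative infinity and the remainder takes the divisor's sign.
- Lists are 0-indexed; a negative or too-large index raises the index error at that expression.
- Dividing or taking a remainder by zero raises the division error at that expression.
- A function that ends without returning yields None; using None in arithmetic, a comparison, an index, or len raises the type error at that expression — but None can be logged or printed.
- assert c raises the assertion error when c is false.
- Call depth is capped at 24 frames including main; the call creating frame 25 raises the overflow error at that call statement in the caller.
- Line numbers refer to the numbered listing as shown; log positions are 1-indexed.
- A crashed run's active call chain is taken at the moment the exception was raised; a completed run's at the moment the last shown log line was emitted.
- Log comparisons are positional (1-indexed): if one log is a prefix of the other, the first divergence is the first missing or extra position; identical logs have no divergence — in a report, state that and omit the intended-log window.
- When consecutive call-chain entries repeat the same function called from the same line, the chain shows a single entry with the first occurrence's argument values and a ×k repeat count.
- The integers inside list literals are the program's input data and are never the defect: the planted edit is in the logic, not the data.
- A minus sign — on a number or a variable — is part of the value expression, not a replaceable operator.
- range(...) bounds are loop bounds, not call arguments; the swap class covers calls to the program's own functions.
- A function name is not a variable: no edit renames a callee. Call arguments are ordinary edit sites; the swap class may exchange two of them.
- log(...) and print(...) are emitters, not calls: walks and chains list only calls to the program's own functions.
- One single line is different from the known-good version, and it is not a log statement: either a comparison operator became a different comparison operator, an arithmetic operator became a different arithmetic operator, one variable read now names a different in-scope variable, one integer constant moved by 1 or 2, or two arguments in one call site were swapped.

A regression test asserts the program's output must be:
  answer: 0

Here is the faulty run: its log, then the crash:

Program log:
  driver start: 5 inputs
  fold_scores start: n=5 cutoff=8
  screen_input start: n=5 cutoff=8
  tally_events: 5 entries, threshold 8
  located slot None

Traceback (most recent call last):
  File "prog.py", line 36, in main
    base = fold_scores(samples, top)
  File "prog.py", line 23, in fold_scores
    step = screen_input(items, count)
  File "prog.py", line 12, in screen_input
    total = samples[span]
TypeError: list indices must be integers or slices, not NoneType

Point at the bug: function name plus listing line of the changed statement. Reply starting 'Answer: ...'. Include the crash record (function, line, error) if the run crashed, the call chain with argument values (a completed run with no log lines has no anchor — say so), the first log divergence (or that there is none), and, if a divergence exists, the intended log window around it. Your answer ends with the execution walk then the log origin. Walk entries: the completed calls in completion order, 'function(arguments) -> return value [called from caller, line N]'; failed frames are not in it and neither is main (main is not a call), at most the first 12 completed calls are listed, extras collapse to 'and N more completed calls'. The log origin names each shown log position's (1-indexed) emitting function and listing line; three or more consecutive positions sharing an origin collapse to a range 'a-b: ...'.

Answer: the defect is in tally_events at line 4.
Key fact: At log position 5 the runs split — shown 'located slot None', but the working version logs 'hit index 2'.
Crash: screen_input, line 12, TypeError.
Call chain: main -> fold_scores([11, 12, 8, 5, 11], 8) (called at line 36) -> screen_input([11, 12, 8, 5, 11], 8) (called at line 23).
First divergence: position 5 — shown 'located slot None', intended 'hit index 2'.
Intended log window:
  3: screen_input start: n=5 cutoff=8
  4: tally_events: 5 entries, threshold 8
  5: hit index 2
  6: located slot 2
Execution walk:
  tally_events([11, 12, 8, 5, 11], 8) -> None  [called from screen_input, line 10]
Log line origins:
  1: logged in main at line 35
  2: logged in fold_scores at line 22
  3: logged in screen_input at line 9
  4: logged in tally_events at line 2
  5: logged in screen_input at line 11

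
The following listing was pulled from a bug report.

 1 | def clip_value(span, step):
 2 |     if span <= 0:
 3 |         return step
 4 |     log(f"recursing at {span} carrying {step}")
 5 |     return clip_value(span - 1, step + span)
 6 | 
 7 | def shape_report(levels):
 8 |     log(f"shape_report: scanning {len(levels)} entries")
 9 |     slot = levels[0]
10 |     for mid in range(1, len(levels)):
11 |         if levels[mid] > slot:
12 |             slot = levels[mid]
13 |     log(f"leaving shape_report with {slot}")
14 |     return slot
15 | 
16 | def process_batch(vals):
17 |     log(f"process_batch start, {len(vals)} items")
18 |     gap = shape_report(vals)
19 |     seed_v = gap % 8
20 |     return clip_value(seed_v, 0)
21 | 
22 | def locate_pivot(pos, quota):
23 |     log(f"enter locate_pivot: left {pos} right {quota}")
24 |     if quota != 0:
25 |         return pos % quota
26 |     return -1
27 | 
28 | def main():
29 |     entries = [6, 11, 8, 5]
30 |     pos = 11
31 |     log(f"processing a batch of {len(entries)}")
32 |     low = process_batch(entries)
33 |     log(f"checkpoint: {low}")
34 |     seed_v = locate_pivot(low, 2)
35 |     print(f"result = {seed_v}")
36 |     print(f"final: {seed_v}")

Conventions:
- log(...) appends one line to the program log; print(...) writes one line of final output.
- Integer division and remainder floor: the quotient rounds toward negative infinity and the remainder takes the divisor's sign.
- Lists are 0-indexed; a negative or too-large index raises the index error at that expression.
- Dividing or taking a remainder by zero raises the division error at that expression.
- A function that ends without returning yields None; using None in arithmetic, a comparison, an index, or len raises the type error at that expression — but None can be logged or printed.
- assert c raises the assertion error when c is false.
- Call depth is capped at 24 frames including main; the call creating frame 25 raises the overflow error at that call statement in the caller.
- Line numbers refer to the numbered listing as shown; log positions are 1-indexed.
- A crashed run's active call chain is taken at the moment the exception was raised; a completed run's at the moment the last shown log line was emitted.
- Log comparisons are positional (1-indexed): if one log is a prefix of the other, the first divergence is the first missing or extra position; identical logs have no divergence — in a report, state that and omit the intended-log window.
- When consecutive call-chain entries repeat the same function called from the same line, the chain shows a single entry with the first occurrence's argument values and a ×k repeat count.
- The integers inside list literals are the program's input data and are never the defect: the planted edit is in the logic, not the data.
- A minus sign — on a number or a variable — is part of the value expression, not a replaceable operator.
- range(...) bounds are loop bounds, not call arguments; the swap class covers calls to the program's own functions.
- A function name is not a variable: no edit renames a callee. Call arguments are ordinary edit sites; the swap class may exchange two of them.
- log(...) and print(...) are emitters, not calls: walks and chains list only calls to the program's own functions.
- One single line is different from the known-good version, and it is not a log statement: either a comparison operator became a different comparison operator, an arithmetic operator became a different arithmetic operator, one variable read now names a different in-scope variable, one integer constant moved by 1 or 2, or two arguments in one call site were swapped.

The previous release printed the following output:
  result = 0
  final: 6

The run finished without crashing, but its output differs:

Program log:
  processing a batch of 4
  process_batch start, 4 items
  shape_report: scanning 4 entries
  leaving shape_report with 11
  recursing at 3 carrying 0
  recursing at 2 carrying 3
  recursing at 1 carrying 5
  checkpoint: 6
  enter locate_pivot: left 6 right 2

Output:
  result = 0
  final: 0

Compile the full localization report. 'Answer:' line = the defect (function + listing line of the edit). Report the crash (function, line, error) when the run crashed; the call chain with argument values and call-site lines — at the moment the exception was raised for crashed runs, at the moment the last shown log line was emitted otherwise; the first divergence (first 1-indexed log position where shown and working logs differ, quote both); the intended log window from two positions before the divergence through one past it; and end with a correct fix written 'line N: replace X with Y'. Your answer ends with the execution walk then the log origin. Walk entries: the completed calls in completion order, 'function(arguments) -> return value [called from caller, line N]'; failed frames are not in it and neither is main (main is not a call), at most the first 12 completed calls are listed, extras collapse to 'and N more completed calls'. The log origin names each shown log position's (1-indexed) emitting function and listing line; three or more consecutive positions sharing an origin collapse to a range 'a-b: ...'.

Answer: the defect is in main at line 36.
The tell: No log line changed; the fault shows up purely in the output.
Call chain: main -> locate_pivot(6, 2) (called at line 34).
First divergence: none; the two logs match at every position.
Execution walk:
  shape_report([6, 11, 8, 5]) -> 11  [called from process_batch, line 18]
  clip_value(0, 6) -> 6  [called from clip_value, line 5]
  clip_value(1, 5) -> 6  [called from clip_value, line 5]
  clip_value(2, 3) -> 6  [called from clip_value, line 5]
  clip_value(3, 0) -> 6  [called from process_batch, line 20]
  process_batch([6, 11, 8, 5]) -> 6  [called from main, line 32]
  locate_pivot(6, 2) -> 0  [called from main, line 34]
Log origins:
  1: logged in main at line 31
  2: logged in process_batch at line 17
  3: logged in shape_report at line 8
  4: logged in shape_report at line 13
  5-7: logged in clip_value at line 4
  8: logged in main at line 33
  9: logged in locate_pivot at line 23
A correct fix: line 36: replace `seed_v` with `low`.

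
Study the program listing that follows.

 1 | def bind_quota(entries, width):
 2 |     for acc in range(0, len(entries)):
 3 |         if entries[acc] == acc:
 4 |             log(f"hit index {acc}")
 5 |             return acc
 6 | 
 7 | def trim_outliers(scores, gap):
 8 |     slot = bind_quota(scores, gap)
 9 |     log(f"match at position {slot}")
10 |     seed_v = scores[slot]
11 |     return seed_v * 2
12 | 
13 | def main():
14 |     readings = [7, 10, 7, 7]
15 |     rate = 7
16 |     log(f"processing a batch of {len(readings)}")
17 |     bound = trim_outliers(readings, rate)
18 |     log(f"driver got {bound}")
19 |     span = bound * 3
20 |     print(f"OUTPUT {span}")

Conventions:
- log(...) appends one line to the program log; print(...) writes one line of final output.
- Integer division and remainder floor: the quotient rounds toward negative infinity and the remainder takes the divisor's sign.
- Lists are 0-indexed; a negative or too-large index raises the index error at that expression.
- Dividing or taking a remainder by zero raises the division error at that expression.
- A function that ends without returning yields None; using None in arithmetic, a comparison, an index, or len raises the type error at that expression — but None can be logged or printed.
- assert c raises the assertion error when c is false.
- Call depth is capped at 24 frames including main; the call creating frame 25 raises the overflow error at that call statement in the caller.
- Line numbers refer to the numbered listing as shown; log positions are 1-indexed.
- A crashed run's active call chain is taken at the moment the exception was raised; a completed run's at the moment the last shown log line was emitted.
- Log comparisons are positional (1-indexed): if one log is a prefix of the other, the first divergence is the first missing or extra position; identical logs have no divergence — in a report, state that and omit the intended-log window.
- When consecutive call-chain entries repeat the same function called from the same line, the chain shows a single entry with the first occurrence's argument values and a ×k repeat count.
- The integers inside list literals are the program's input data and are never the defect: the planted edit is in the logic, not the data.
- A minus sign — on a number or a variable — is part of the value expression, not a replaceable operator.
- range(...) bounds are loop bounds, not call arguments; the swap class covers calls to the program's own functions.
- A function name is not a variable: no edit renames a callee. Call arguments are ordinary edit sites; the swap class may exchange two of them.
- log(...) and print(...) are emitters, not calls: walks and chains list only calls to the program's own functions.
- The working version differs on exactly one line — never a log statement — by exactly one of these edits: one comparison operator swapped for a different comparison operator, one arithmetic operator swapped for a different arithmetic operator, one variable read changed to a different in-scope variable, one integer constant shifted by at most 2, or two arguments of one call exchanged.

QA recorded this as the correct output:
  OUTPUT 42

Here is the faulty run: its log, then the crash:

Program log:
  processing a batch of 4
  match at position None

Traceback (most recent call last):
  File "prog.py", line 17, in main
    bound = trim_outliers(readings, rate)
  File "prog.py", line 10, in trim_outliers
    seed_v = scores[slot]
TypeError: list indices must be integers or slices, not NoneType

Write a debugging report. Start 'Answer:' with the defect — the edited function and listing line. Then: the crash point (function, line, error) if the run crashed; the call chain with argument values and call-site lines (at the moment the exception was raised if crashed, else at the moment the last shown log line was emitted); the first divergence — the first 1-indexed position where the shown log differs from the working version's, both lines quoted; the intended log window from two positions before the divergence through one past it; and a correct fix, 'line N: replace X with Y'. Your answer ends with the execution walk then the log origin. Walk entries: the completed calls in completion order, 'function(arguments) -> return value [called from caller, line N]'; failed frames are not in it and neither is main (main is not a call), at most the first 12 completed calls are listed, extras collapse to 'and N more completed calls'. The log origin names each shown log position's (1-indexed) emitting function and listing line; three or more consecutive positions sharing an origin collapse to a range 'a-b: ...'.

Answer: the defect is in bind_quota at line 3.
Key observation: At log position 2 the runs split — shown 'match at position None', but the working version logs 'hit index 0'.
Crash: trim_outliers, line 10, TypeError.
Call chain: main -> trim_outliers([7, 10, 7, 7], 7) (called at line 17).
First divergence: position 2 — shown 'match at position None', intended 'hit index 0'.
Intended log window:
  1: processing a batch of 4
  2: hit index 0
  3: match at position 0
Execution walk:
  bind_quota([7, 10, 7, 7], 7) -> None  [called from trim_outliers, line 8]
Log line origins:
  1: logged in main at line 16
  2: logged in trim_outliers at line 9
A correct fix: line 3: replace `entries[acc] == acc` with `entries[acc] == width`.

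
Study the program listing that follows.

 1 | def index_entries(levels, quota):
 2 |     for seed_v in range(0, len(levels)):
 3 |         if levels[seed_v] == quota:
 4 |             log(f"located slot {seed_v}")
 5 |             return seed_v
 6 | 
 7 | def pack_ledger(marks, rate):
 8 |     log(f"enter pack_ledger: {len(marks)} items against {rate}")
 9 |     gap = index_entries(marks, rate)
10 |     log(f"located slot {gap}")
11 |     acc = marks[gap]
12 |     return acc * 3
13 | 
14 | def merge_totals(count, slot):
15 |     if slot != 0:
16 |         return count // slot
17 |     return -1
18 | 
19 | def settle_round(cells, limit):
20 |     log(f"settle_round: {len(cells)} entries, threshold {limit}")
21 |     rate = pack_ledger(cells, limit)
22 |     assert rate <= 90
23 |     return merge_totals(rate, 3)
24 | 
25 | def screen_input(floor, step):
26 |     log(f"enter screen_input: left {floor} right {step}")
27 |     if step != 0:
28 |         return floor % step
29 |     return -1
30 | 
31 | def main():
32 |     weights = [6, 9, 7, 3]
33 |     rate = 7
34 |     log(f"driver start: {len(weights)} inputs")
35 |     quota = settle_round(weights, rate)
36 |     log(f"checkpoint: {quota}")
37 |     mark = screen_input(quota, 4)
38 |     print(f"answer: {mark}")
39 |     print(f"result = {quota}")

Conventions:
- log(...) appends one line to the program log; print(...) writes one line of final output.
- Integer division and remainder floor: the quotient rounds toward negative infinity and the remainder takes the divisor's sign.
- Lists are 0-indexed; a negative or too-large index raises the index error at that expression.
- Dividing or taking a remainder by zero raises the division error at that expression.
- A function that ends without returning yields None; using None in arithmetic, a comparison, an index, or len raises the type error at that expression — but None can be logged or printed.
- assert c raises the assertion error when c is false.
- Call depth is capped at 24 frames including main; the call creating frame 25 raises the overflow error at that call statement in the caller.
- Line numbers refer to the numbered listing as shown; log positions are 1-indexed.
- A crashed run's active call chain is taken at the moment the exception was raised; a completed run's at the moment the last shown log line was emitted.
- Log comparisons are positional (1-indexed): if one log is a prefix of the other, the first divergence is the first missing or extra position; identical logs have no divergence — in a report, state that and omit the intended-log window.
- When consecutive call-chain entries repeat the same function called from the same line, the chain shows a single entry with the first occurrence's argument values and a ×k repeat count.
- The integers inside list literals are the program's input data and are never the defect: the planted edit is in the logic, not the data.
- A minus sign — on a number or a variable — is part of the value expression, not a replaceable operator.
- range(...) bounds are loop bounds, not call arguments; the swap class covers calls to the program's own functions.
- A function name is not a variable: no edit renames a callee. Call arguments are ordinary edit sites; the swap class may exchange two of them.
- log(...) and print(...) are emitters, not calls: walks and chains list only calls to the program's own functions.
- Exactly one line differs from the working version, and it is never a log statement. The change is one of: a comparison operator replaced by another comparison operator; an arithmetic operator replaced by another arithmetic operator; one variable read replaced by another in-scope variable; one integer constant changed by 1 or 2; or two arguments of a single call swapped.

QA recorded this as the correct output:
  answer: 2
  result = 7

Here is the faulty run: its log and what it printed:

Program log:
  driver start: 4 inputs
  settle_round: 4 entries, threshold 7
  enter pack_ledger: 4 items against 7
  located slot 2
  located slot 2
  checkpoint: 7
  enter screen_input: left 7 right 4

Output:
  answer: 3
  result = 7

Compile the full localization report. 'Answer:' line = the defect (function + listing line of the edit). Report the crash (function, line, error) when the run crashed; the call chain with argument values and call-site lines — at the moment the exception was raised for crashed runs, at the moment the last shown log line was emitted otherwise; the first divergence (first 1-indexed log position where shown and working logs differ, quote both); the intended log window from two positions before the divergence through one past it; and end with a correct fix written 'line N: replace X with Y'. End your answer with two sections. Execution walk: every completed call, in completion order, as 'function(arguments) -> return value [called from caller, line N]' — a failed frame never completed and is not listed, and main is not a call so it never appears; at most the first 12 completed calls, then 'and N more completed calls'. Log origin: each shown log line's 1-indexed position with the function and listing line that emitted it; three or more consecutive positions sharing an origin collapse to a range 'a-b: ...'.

Answer: the defect is in main at line 37.
Key observation: Everything matches until log position 7, which reads 'enter screen_input: left 7 right 4' in place of 'enter screen_input: left 7 right 5'.
Call chain: main -> screen_input(7, 4) (called at line 37).
First divergence: position 7 — the shown line 'enter screen_input: left 7 right 4' should read 'enter screen_input: left 7 right 5'.
Intended log window:
  5: located slot 2
  6: checkpoint: 7
  7: enter screen_input: left 7 right 5
Execution walk:
  index_entries([6, 9, 7, 3], 7) -> 2  [called from pack_ledger, line 9]
  pack_ledger([6, 9, 7, 3], 7) -> 21  [called from settle_round, line 21]
  merge_totals(21, 3) -> 7  [called from settle_round, line 23]
  settle_round([6, 9, 7, 3], 7) -> 7  [called from main, line 35]
  screen_input(7, 4) -> 3  [called from main, line 37]
Log origins:
  1: from main, line 34
  2: from settle_round, line 20
  3: from pack_ledger, line 8
  4: from index_entries, line 4
  5: from pack_ledger, line 10
  6: from main, line 36
  7: from screen_input, line 26
A correct fix: line 37: replace `4` with `5`.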